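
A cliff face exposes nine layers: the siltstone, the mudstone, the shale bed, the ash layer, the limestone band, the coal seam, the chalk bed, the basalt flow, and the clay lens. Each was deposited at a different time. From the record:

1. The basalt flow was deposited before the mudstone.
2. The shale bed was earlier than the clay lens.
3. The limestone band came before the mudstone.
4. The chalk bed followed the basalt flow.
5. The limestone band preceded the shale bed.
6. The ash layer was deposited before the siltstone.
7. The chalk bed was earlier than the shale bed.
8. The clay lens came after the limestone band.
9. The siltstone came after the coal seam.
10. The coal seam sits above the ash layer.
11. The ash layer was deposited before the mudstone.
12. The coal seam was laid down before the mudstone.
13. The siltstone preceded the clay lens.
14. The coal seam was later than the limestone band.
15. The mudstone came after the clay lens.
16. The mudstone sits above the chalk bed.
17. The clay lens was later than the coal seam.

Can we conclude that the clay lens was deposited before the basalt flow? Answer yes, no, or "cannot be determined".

Tracing the constraints gives the basalt flow → the chalk bed → the shale bed → the clay lens, so the basalt flow must come before the clay lens.
That means the clay lens cannot be before the basalt flow.

no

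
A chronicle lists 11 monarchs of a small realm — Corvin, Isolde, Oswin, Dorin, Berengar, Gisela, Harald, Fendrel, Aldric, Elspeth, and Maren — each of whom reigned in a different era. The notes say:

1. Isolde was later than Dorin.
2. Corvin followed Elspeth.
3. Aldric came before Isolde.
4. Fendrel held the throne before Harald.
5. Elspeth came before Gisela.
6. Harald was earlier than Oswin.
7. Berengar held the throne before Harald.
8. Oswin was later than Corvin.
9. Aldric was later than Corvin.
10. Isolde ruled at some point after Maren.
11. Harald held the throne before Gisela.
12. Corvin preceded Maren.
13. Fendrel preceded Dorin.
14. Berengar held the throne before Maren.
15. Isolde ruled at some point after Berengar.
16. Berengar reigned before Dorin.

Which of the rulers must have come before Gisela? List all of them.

Directly stated before Gisela: Elspeth and Harald.
Berengar reaches Gisela via Berengar → Harald → Gisela.
Fendrel reaches Gisela via Fendrel → Harald → Gisela.
No chain forces Corvin (or any of the others) ahead of Gisela.

Berengar, Elspeth, Fendrel, Harald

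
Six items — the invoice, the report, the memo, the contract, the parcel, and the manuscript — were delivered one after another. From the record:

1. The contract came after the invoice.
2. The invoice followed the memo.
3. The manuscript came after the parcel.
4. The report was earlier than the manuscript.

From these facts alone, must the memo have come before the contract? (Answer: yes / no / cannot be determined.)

Chain the constraints: the memo → the invoice → the contract. Each link is directly stated, so the memo comes before the contract.

yes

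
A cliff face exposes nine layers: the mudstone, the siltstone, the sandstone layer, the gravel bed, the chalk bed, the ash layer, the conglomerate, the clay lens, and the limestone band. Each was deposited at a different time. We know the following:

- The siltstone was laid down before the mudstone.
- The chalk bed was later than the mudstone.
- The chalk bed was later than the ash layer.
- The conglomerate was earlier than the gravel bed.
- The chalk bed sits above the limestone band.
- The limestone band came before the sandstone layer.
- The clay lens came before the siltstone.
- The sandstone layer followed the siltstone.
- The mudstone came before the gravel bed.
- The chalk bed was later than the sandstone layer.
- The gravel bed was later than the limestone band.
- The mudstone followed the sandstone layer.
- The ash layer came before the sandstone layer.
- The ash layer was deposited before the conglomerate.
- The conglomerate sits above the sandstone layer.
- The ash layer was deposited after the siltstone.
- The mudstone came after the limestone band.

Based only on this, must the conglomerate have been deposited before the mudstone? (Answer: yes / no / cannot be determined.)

No chain of stated constraints runs from the conglomerate to the mudstone, and none runs from the mudstone to the conglomerate either.
So the relative order of the conglomerate and the mudstone is not fixed by the given facts.

cannot be determined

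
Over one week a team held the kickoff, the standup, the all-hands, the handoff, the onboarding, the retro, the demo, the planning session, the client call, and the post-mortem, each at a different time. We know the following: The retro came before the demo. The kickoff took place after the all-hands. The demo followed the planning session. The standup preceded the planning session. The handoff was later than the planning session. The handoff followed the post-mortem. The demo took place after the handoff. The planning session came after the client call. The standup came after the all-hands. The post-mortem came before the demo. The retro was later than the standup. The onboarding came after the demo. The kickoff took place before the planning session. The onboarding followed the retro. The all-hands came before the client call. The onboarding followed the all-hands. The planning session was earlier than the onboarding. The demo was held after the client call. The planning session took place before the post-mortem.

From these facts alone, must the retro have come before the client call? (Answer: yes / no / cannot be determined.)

No chain of stated constraints runs from the retro to the client call, and none runs from the client call to the retro either.
So the relative order of the retro and the client call is not fixed by the given facts.

cannot be determined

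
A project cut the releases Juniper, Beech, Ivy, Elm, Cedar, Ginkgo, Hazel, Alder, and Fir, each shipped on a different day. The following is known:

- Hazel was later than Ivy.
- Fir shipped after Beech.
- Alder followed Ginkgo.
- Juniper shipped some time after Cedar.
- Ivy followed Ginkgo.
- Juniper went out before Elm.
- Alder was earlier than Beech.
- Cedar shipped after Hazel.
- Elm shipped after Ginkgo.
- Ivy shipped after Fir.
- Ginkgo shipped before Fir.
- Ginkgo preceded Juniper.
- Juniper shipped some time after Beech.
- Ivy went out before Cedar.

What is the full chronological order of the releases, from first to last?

The constraints fix every adjacent pair, so only one ordering works:
Ginkgo → Alder → Beech → Fir → Ivy → Hazel → Cedar → Juniper → Elm.

Ginkgo, Alder, Beech, Fir, Ivy, Hazel, Cedar, Juniper, Elm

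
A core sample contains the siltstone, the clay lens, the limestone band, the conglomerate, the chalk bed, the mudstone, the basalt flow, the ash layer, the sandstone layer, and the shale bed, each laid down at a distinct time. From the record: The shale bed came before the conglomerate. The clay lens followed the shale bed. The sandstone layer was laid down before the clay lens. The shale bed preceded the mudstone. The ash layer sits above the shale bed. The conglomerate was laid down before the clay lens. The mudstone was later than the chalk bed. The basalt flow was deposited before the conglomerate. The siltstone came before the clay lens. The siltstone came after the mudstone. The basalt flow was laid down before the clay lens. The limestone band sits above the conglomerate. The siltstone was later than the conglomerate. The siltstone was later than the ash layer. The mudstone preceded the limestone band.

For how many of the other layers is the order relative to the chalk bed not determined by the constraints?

Forced after the chalk bed: the clay lens, the limestone band, the mudstone, and the siltstone.
That leaves the ash layer, the basalt flow, the conglomerate, the sandstone layer, and the shale bed with no forced order relative to the chalk bed — 5.

5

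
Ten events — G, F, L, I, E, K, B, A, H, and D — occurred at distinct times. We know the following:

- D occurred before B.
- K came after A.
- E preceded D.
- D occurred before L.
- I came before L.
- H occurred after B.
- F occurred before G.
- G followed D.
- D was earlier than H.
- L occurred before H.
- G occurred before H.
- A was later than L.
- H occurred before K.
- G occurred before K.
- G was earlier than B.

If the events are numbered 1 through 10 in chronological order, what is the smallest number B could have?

D, E, F, and G must all come before B — 4 forced predecessors.
Nothing else is forced ahead of B, so its earliest slot is position 4 + 1 = 5.

5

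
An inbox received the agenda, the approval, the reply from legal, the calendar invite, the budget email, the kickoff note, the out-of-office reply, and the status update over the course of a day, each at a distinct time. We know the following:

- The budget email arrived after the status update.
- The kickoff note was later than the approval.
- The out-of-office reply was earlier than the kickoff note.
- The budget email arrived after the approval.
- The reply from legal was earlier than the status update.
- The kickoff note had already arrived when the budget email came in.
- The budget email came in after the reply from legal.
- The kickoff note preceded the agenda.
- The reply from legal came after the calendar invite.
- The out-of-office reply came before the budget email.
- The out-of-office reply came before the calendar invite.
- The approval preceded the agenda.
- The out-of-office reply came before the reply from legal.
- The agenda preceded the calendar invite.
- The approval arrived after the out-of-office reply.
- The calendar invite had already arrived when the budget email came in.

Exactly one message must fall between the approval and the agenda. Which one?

the kickoff note

Tracing the constraints gives the approval → the kickoff note → the agenda, so the kickoff note sits after the approval and before the agenda.
No other message is forced both after the approval and before the agenda.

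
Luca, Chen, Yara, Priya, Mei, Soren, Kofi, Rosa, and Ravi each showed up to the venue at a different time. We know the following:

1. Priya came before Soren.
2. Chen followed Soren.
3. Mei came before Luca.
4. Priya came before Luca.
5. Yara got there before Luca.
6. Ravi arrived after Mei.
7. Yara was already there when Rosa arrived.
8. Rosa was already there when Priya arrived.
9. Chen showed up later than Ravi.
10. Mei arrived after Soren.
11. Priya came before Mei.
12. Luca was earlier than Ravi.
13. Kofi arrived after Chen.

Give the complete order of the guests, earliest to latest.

Yara, Rosa, Priya, Soren, Mei, Luca, Ravi, Chen, Kofi

The constraints fix every adjacent pair, so only one ordering works:
Yara → Rosa → Priya → Soren → Mei → Luca → Ravi → Chen → Kofi.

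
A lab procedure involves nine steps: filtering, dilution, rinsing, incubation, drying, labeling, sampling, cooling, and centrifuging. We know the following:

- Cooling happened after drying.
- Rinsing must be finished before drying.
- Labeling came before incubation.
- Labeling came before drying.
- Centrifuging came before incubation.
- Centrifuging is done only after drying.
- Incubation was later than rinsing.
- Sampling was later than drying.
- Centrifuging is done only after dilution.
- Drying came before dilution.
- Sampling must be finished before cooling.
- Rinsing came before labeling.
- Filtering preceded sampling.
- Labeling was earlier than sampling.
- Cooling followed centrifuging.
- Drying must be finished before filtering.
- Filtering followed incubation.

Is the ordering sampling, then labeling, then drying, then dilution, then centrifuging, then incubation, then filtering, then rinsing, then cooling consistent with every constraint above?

The constraints require labeling before sampling, but in the proposed sequence sampling appears ahead of labeling. That one violation is enough.

no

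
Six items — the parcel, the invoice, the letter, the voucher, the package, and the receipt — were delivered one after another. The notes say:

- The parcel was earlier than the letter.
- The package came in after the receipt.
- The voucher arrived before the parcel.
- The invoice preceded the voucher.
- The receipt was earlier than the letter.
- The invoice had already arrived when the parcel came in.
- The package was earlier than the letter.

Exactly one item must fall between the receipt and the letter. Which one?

Tracing the constraints gives the receipt → the package → the letter, so the package sits after the receipt and before the letter.
No other item is forced both after the receipt and before the letter.

the package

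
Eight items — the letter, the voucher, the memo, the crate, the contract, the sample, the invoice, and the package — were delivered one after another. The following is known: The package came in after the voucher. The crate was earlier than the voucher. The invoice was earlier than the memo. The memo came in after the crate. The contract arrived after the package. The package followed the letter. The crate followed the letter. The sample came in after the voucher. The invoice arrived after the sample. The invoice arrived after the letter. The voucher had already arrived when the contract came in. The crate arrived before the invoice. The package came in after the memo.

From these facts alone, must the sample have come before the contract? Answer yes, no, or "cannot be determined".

Chain the constraints: the sample → the invoice → the memo → the package → the contract. Each link is directly stated, so the sample comes before the contract.

yes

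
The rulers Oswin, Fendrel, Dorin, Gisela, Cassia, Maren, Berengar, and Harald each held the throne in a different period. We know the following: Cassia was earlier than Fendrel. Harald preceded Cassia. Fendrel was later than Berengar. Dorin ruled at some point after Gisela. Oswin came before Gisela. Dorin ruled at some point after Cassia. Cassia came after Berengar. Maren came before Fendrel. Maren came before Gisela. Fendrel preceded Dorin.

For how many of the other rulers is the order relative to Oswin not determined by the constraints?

5

Forced after Oswin: Dorin and Gisela.
That leaves Berengar, Cassia, Fendrel, Harald, and Maren with no forced order relative to Oswin — 5.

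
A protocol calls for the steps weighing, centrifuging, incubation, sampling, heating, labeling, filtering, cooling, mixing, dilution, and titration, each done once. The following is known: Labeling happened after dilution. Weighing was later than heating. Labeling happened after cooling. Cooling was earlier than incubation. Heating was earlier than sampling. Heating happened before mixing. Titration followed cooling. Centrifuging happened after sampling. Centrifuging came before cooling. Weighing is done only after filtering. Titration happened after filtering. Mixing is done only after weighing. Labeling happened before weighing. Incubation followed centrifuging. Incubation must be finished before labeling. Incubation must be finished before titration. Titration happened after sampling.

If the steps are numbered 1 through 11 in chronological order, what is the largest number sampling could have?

Sampling must come before centrifuging, cooling, incubation, labeling, mixing, titration, and weighing — 7 steps forced after it.
Everything else can be placed before sampling in some valid order, so sampling can sit as late as position 11 − 7 = 4.

4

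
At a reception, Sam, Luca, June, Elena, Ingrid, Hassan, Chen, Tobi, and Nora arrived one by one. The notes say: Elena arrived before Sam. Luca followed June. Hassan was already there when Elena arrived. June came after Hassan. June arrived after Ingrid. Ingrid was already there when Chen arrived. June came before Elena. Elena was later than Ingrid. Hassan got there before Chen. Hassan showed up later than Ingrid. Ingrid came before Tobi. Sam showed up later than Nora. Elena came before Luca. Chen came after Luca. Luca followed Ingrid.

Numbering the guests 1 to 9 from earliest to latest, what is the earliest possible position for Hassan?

2

Ingrid must come before Hassan — 1 forced predecessor.
Nothing else is forced ahead of Hassan, so their earliest slot is position 1 + 1 = 2.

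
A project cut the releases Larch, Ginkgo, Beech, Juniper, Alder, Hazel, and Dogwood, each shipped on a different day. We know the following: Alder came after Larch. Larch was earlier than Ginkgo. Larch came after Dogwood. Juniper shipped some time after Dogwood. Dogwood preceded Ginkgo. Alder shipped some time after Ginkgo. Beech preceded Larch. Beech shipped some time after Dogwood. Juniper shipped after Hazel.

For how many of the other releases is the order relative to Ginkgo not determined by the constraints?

2

Forced before Ginkgo: Beech, Dogwood, and Larch; forced after Ginkgo: Alder.
That leaves Hazel and Juniper with no forced order relative to Ginkgo — 2.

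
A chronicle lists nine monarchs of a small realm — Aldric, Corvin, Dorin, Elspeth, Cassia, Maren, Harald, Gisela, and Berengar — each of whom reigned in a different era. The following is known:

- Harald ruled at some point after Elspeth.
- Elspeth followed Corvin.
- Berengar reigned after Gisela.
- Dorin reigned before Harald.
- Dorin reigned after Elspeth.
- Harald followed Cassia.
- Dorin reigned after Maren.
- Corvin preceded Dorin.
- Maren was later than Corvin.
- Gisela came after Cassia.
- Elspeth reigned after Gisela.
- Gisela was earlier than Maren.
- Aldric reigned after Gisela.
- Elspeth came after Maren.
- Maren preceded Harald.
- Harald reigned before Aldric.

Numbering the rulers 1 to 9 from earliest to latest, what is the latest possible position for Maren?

Maren must come before Aldric, Dorin, Elspeth, and Harald — 4 rulers forced after them.
Everything else can be placed before Maren in some valid order, so Maren can sit as late as position 9 − 4 = 5.

5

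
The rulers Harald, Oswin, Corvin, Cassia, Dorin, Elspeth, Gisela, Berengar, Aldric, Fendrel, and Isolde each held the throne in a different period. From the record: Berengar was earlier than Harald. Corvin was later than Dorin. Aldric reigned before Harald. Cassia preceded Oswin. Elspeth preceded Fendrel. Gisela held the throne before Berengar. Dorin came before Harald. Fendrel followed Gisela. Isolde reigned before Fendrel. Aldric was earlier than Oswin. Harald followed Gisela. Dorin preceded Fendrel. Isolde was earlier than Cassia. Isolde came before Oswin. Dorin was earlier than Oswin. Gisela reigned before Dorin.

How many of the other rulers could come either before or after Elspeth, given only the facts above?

9

Forced after Elspeth: Fendrel.
That leaves Aldric, Berengar, Cassia, Corvin, Dorin, Gisela, Harald, Isolde, and Oswin with no forced order relative to Elspeth — 9.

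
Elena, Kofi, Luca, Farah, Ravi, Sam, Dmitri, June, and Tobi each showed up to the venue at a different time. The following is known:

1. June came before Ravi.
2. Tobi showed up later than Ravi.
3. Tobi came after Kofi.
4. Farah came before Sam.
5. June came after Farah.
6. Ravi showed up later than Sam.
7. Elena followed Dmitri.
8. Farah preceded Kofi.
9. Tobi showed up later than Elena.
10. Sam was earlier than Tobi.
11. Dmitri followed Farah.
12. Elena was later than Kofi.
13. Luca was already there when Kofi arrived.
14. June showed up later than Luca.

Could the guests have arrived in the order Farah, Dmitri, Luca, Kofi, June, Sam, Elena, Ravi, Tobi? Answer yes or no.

yes

Check each stated constraint against the proposed order — e.g. Farah is ahead of Sam; Kofi is ahead of Tobi. Every pair is in the required order; nothing is violated.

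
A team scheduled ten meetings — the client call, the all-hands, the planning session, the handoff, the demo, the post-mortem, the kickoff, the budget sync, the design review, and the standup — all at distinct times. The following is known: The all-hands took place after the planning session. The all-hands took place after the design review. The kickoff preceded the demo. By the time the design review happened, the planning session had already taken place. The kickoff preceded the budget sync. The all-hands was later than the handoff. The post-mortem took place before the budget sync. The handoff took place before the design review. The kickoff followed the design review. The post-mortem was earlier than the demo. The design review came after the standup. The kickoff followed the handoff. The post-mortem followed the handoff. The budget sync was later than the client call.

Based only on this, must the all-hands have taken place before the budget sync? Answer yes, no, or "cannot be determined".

No chain of stated constraints runs from the all-hands to the budget sync, and none runs from the budget sync to the all-hands either.
So the relative order of the all-hands and the budget sync is not fixed by the given facts.

cannot be determined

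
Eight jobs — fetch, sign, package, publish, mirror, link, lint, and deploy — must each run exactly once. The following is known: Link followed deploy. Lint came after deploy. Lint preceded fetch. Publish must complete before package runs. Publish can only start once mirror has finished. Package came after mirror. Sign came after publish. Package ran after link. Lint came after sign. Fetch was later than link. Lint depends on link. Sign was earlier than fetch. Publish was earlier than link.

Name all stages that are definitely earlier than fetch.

Directly stated before fetch: link, lint, and sign.
Deploy reaches fetch via deploy → lint → fetch.
Mirror reaches fetch via mirror → publish → sign → fetch.
Publish reaches fetch via publish → sign → fetch.

deploy, link, lint, mirror, publish, sign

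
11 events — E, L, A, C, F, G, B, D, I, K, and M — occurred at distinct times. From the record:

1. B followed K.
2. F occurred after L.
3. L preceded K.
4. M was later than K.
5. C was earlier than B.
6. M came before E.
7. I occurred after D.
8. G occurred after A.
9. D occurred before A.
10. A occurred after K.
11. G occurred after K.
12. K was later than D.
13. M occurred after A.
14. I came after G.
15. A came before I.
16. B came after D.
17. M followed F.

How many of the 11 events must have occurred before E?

6

Directly stated before E: M.
A reaches E via A → M → E.
D reaches E via D → K → M → E.
F reaches E via F → M → E.
Likewise K and L each reach E by chaining the stated constraints.
That's A, D, F, K, L, and M — 6 in all.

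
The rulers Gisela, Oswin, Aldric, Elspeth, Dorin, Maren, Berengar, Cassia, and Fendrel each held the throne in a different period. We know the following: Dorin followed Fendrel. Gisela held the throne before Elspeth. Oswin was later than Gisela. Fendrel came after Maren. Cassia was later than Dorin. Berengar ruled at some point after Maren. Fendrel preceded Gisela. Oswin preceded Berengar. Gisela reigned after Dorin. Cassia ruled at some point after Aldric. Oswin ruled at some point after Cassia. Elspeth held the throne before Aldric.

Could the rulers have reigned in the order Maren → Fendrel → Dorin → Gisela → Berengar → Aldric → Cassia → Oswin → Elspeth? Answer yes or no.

no

The constraints require Elspeth before Aldric, but in the proposed sequence Aldric appears ahead of Elspeth. That one violation is enough.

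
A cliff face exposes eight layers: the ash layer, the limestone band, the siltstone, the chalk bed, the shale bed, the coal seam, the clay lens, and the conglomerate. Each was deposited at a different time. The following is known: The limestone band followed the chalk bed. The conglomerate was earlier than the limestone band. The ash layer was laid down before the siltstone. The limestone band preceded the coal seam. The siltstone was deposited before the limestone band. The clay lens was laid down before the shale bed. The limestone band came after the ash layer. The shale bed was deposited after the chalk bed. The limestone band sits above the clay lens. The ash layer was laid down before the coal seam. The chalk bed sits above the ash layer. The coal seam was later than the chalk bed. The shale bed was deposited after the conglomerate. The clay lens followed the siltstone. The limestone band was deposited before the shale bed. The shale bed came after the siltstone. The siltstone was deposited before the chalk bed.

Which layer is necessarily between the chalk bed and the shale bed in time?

the limestone band

Tracing the constraints gives the chalk bed → the limestone band → the shale bed, so the limestone band sits after the chalk bed and before the shale bed.
No other layer is forced both after the chalk bed and before the shale bed.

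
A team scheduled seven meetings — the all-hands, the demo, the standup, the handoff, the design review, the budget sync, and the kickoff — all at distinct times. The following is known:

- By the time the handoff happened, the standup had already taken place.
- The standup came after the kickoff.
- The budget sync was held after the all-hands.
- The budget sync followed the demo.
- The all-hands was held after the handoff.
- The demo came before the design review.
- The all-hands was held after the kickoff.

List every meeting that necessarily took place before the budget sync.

Directly stated before the budget sync: the all-hands and the demo.
The handoff reaches the budget sync via the handoff → the all-hands → the budget sync.
The kickoff reaches the budget sync via the kickoff → the all-hands → the budget sync.
The standup reaches the budget sync via the standup → the handoff → the all-hands → the budget sync.

the all-hands, the demo, the handoff, the kickoff, the standup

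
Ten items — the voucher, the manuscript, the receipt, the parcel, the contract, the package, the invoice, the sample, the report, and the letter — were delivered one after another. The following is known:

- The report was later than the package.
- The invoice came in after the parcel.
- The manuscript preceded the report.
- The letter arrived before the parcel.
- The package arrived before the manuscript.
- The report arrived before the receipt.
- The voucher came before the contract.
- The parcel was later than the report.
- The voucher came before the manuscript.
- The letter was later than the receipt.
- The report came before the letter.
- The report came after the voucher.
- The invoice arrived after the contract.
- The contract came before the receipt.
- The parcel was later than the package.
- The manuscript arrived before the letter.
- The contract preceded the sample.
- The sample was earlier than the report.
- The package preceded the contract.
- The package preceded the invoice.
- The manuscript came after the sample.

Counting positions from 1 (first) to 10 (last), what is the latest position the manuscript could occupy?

The manuscript must come before the invoice, the letter, the parcel, the receipt, and the report — 5 items forced after it.
Everything else can be placed before the manuscript in some valid order, so the manuscript can sit as late as position 10 − 5 = 5.

5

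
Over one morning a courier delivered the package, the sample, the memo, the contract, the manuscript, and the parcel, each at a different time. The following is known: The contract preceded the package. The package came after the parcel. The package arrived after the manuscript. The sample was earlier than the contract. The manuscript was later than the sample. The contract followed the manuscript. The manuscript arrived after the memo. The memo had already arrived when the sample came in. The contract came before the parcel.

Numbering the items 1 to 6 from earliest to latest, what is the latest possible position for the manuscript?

The manuscript must come before the contract, the package, and the parcel — 3 items forced after it.
Everything else can be placed before the manuscript in some valid order, so the manuscript can sit as late as position 6 − 3 = 3.

3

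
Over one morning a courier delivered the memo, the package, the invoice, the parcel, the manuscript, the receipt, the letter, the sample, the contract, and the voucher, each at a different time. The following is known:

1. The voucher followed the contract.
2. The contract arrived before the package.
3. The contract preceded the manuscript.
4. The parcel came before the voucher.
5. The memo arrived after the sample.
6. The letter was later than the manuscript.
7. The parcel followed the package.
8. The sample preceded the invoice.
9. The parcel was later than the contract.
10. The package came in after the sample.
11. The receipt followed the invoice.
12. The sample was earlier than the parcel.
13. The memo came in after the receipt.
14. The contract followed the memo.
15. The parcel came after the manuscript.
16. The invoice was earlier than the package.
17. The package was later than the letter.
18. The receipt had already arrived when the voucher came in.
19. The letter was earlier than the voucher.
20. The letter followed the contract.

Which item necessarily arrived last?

Every other item has a chain of constraints placing it before the voucher, so the voucher is last.

the voucher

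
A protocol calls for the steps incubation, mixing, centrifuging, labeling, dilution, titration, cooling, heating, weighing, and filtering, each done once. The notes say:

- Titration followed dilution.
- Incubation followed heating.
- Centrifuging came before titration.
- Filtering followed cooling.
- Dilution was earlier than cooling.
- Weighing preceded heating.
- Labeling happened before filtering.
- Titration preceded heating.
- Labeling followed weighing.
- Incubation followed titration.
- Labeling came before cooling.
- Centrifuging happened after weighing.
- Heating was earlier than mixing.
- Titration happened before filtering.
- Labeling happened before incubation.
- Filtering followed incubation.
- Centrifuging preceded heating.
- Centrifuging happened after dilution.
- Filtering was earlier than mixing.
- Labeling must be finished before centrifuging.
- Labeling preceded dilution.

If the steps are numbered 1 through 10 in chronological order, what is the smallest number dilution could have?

3

Labeling and weighing must both come before dilution — 2 forced predecessors.
Nothing else is forced ahead of dilution, so its earliest slot is position 2 + 1 = 3.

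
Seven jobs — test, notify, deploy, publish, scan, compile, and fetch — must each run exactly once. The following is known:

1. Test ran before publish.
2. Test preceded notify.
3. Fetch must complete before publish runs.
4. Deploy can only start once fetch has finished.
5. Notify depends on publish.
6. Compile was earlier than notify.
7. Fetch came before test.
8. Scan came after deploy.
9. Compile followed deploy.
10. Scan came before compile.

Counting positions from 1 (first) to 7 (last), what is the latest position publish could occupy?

Publish must come before notify — 1 stage forced after it.
Everything else can be placed before publish in some valid order, so publish can sit as late as position 7 − 1 = 6.

6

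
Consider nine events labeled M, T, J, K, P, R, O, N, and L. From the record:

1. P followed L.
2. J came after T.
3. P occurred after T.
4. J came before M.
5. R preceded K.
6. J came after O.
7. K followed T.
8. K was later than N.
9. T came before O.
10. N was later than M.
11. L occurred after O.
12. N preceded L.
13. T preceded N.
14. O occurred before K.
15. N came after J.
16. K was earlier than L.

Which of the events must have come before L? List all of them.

J, K, M, N, O, R, T

Directly stated before L: K, N, and O.
J reaches L via J → N → L.
M reaches L via M → N → L.
R reaches L via R → K → L.
Likewise T reaches L by chaining the stated constraints.
No chain forces P ahead of L.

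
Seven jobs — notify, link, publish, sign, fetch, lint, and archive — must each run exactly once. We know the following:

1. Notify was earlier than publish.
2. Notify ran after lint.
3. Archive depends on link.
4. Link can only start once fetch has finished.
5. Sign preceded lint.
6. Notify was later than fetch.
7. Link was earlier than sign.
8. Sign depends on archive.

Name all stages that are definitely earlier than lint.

Directly stated before lint: sign.
Archive reaches lint via archive → sign → lint.
Fetch reaches lint via fetch → link → sign → lint.
Link reaches lint via link → sign → lint.
No chain forces notify (or any of the others) ahead of lint.

archive, fetch, link, sign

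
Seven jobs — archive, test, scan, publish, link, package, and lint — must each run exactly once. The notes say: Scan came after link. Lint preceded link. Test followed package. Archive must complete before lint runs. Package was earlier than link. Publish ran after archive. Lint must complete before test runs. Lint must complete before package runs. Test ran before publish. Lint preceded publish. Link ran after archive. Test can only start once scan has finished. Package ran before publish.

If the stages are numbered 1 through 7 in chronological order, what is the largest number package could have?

3

Package must come before link, publish, scan, and test — 4 stages forced after it.
Everything else can be placed before package in some valid order, so package can sit as late as position 7 − 4 = 3.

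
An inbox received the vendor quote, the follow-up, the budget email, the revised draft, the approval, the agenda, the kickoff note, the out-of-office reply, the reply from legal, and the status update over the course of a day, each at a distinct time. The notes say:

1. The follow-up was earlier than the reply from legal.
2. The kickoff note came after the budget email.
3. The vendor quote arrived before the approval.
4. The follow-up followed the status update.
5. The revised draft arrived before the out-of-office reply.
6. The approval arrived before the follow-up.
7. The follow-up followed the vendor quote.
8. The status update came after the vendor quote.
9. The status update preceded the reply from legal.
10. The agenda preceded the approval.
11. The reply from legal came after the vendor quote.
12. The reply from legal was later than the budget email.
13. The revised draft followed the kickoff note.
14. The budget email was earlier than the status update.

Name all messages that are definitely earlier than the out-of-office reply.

Directly stated before the out-of-office reply: the revised draft.
The budget email reaches the out-of-office reply via the budget email → the kickoff note → the revised draft → the out-of-office reply.
The kickoff note reaches the out-of-office reply via the kickoff note → the revised draft → the out-of-office reply.
No chain forces the agenda (or any of the others) ahead of the out-of-office reply.

the budget email, the kickoff note, the revised draft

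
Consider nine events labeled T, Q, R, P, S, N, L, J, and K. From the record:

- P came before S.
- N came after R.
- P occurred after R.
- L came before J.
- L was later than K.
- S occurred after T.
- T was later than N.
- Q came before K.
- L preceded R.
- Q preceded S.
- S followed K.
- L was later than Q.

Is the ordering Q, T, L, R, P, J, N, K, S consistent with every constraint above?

no

The constraints require N before T, but in the proposed sequence T appears ahead of N. That one violation is enough.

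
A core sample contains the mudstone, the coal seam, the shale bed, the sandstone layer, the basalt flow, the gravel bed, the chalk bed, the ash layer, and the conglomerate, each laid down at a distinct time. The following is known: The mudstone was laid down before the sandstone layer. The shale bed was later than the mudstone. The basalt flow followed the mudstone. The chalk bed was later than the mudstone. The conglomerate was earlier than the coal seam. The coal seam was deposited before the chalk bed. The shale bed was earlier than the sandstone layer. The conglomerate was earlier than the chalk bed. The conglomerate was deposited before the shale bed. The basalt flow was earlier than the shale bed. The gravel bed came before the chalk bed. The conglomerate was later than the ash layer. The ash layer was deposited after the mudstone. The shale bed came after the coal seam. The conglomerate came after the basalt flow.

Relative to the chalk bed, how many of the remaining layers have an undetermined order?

Forced before the chalk bed: the ash layer, the basalt flow, the coal seam, the conglomerate, the gravel bed, and the mudstone.
That leaves the sandstone layer and the shale bed with no forced order relative to the chalk bed — 2.

2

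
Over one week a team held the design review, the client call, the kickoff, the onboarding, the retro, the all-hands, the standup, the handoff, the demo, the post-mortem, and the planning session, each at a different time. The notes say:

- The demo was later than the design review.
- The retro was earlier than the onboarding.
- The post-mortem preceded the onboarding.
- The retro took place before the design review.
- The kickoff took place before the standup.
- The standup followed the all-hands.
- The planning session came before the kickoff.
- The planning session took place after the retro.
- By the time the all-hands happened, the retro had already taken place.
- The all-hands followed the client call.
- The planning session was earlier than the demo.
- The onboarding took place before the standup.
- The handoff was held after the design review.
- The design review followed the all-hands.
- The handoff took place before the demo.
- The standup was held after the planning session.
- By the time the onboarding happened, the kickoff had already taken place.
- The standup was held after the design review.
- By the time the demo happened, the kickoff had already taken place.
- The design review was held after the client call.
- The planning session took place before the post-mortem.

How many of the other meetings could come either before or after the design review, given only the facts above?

Forced before the design review: the all-hands, the client call, and the retro; forced after the design review: the demo, the handoff, and the standup.
That leaves the kickoff, the onboarding, the planning session, and the post-mortem with no forced order relative to the design review — 4.

4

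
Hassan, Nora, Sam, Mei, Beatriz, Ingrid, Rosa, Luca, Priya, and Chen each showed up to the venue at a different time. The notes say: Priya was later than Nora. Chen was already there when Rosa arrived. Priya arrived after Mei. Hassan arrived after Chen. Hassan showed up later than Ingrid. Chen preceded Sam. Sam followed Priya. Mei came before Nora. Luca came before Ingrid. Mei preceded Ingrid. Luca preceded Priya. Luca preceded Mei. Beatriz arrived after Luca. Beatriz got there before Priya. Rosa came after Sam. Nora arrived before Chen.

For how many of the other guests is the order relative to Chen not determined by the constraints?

3

Forced before Chen: Luca, Mei, and Nora; forced after Chen: Hassan, Rosa, and Sam.
That leaves Beatriz, Ingrid, and Priya with no forced order relative to Chen — 3.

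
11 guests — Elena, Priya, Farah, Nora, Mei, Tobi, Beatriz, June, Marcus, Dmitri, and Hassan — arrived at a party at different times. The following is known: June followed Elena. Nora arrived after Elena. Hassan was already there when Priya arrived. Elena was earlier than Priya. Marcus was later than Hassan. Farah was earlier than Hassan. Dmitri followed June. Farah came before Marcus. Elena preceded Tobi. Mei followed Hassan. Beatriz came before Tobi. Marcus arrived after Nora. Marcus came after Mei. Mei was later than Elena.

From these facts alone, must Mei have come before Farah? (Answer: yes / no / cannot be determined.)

no

Tracing the constraints gives Farah → Hassan → Mei, so Farah must come before Mei.
That means Mei cannot be before Farah.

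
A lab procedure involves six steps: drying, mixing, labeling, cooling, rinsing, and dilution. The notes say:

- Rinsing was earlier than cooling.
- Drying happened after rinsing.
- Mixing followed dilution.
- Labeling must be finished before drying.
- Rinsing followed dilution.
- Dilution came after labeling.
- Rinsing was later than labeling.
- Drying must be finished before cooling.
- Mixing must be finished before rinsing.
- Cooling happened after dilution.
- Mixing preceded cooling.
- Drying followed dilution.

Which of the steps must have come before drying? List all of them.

Directly stated before drying: dilution, labeling, and rinsing.
Mixing reaches drying via mixing → rinsing → drying.
No chain forces cooling ahead of drying.

dilution, labeling, mixing, rinsing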